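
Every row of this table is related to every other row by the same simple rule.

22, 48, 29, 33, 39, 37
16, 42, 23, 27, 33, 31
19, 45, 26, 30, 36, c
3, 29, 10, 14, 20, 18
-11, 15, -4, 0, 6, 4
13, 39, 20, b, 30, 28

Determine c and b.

c = 34, b = 24

The difference between any two rows is the same in every column — this is an addition table with the headers hidden.
Row 3 minus row 1 is 26 − 29 = -3, so its entry in column 6 is 37 + (-3) = 34.
Row 6 minus row 1 is 20 − 29 = -9, so its entry in column 4 is 33 + (-9) = 24.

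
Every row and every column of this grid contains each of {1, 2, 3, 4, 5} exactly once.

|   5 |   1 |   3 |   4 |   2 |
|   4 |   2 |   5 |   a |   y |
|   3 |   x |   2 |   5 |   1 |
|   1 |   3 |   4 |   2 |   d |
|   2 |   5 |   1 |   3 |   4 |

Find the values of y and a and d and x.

For row 2, column 4: column 4 already has {2, 3, 4, 5}; that leaves 1.
Cell (3,2): row 3 already has {1, 2, 3, 5} → 4.
For row 4, column 5: row 4 already has {1, 2, 3, 4}; that leaves 5.
At (row 2, col 5): row 2 already has {1, 2, 4, 5}, so the value is 3.

y = 3, a = 1, d = 5, x = 4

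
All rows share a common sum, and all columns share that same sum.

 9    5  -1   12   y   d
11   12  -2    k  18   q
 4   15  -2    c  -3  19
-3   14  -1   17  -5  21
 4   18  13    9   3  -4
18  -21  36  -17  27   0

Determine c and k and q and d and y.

c = 10, k = 12, q = -8, d = 15, y = 3

Rows 4 and 5 both sum to 43, so that's the common total.
The known cells in column 5 total 40, leaving 43 − 40 = 3 for the blank.
The known cells in row 3 total 33, leaving 43 − 33 = 10 for the blank.
The known cells in row 1 total 28, leaving 43 − 28 = 15 for the blank.
The known cells in column 6 total 51, leaving 43 − 51 = -8 for the blank.
The known cells in row 2 total 31, leaving 43 − 31 = 12 for the blank.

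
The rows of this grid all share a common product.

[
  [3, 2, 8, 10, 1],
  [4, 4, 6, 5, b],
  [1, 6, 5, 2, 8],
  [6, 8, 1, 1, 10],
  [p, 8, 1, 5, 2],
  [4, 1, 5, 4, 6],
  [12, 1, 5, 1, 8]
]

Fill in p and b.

p = 6, b = 1

Rows 4 and 7 each multiply to 480, so every row has product 480.
Row 5: 8×1×5×2 = 80, so the missing entry is 480 ÷ 80 = 6.
Row 2: 4×4×6×5 = 480, so the missing entry is 480 ÷ 480 = 1.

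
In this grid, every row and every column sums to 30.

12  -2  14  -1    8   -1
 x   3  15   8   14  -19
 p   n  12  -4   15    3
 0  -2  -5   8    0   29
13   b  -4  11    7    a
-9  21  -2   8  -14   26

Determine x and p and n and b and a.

x = 9, p = 5, n = -1, b = 11, a = -8

Column 6: -1 − 19 + 3 + 29 + 26 = 38, so its missing entry is 30 − 38 = -8.
Row 2: 3 + 15 + 8 + 14 − 19 = 21, so its missing entry is 30 − 21 = 9.
Column 1: 12 + 9 + 0 + 13 − 9 = 25, so its missing entry is 30 − 25 = 5.
Row 3: 5 + 12 − 4 + 15 + 3 = 31, so its missing entry is 30 − 31 = -1.
Row 5: 13 − 4 + 11 + 7 − 8 = 19, so its missing entry is 30 − 19 = 11.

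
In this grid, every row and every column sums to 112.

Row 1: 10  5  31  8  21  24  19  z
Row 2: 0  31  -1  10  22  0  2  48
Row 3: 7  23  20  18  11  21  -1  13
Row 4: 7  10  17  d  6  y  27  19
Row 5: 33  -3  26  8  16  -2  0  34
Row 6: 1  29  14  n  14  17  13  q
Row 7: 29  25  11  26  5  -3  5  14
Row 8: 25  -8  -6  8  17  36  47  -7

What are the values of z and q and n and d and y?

z = -6, q = -3, n = 27, d = 7, y = 19

The known cells in row 1 total 118, leaving 112 − 118 = -6 for the blank.
The known cells in column 8 total 115, leaving 112 − 115 = -3 for the blank.
The known cells in row 6 total 85, leaving 112 − 85 = 27 for the blank.
The known cells in column 4 total 105, leaving 112 − 105 = 7 for the blank.
The known cells in row 4 total 93, leaving 112 − 93 = 19 for the blank.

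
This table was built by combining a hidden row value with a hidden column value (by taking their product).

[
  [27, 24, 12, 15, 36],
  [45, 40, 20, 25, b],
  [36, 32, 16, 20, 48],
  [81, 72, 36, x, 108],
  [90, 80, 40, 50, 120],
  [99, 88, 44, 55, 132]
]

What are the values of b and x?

Each row is a constant multiple of every other row — this is a multiplication table with the headers hidden.
Row 2 is 45/27 = 5/3 times row 1, so its entry in column 5 is 36 × 5/3 = 60.
Row 4 is 81/27 = 3/1 times row 1, so its entry in column 4 is 15 × 3/1 = 45.

b = 60, x = 45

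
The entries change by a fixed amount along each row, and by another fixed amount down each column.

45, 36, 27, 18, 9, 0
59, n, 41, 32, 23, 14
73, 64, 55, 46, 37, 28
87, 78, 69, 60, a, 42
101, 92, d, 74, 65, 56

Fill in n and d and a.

Along each row the entries change by -9 per step; down each column they change by 14.
Row 2: from 59 at column 1, stepping by -9 to column 2 gives 50.
Row 5: from 101 at column 1, stepping by -9 to column 3 gives 83.
Row 4: from 87 at column 1, stepping by -9 to column 5 gives 51.

n = 50, d = 83, a = 51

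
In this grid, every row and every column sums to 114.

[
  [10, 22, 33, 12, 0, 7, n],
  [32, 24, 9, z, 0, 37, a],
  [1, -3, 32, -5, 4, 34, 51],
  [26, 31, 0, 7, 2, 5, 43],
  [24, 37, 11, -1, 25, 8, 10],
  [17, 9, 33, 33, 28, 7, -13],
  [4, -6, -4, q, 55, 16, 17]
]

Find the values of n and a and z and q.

n = 30, a = -24, z = 36, q = 32

The known cells in row 7 total 82, leaving 114 − 82 = 32 for the blank.
The known cells in column 4 total 78, leaving 114 − 78 = 36 for the blank.
The known cells in row 2 total 138, leaving 114 − 138 = -24 for the blank.
The known cells in row 1 total 84, leaving 114 − 84 = 30 for the blank.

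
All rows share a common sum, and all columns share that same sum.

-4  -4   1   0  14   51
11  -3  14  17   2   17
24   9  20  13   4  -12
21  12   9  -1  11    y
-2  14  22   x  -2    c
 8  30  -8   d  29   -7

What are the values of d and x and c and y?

Rows 1 and 2 both sum to 58, so that's the common total.
The known cells in row 6 total 52, leaving 58 − 52 = 6 for the blank.
The known cells in row 4 total 52, leaving 58 − 52 = 6 for the blank.
The known cells in column 6 total 55, leaving 58 − 55 = 3 for the blank.
The known cells in row 5 total 35, leaving 58 − 35 = 23 for the blank.

d = 6, x = 23, c = 3, y = 6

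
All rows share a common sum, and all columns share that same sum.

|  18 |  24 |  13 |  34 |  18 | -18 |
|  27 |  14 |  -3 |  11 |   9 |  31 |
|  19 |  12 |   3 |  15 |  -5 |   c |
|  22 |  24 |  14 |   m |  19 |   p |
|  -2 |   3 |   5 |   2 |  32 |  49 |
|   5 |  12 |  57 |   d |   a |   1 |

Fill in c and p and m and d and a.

c = 45, p = -19, m = 29, d = -2, a = 16

Rows 1 and 2 both sum to 89, so that's the common total.
Column 5: 18 + 9 − 5 + 19 + 32 = 73, so its missing entry is 89 − 73 = 16.
Row 6: 5 + 12 + 57 + 16 + 1 = 91, so its missing entry is 89 − 91 = -2.
Column 4: 34 + 11 + 15 + 2 − 2 = 60, so its missing entry is 89 − 60 = 29.
Row 3: 19 + 12 + 3 + 15 − 5 = 44, so its missing entry is 89 − 44 = 45.
Row 4: 22 + 24 + 14 + 29 + 19 = 108, so its missing entry is 89 − 108 = -19.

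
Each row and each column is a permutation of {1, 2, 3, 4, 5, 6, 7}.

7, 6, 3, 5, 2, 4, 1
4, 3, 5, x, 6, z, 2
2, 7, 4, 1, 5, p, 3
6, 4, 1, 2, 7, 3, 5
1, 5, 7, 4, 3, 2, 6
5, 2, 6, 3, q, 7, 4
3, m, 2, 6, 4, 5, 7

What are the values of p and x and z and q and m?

For row 7, column 2: row 7 already has {2, 3, 4, 5, 6, 7}; that leaves 1.
Cell (6,5): row 6 already has {2, 3, 4, 5, 6, 7} → 1.
At (row 3, col 6): row 3 already has {1, 2, 3, 4, 5, 7}, so the value is 6.
At (row 2, col 6): column 6 already has {2, 3, 4, 5, 6, 7}, so the value is 1.
For row 2, column 4: row 2 already has {1, 2, 3, 4, 5, 6}; that leaves 7.

p = 6, x = 7, z = 1, q = 1, m = 1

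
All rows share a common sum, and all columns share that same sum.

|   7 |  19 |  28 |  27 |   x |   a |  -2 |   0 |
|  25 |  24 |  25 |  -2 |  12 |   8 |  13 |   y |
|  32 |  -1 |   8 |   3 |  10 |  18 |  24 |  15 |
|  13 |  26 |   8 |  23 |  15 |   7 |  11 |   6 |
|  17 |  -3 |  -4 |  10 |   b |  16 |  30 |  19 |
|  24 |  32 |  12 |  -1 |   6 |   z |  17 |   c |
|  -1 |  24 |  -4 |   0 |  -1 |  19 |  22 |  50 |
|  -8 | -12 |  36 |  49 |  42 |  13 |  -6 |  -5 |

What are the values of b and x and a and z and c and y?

Rows 3 and 4 both sum to 109, so that's the common total.
Row 5: 17 − 3 − 4 + 10 + 16 + 30 + 19 = 85, so its missing entry is 109 − 85 = 24.
Column 5: 12 + 10 + 15 + 24 + 6 − 1 + 42 = 108, so its missing entry is 109 − 108 = 1.
Row 2: 25 + 24 + 25 − 2 + 12 + 8 + 13 = 105, so its missing entry is 109 − 105 = 4.
Column 8: 0 + 4 + 15 + 6 + 19 + 50 − 5 = 89, so its missing entry is 109 − 89 = 20.
Row 6: 24 + 32 + 12 − 1 + 6 + 17 + 20 = 110, so its missing entry is 109 − 110 = -1.
Row 1: 7 + 19 + 28 + 27 + 1 − 2 + 0 = 80, so its missing entry is 109 − 80 = 29.

b = 24, x = 1, a = 29, z = -1, c = 20, y = 4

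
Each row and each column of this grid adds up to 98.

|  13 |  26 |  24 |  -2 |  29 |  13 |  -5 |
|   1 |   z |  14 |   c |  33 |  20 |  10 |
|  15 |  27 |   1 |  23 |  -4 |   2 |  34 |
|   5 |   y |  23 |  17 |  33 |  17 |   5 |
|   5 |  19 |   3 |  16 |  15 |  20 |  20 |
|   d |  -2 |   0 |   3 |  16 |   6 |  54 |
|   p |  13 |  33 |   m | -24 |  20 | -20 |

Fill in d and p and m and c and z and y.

Row 4 has 5 + 23 + 17 + 33 + 17 + 5 = 100; the blank must be 98 − 100 = -2.
Column 2 has 26 + 27 − 2 + 19 − 2 + 13 = 81; the blank must be 98 − 81 = 17.
Row 6 has -2 + 0 + 3 + 16 + 6 + 54 = 77; the blank must be 98 − 77 = 21.
Column 1 has 13 + 1 + 15 + 5 + 5 + 21 = 60; the blank must be 98 − 60 = 38.
Row 7 has 38 + 13 + 33 − 24 + 20 − 20 = 60; the blank must be 98 − 60 = 38.
Row 2 has 1 + 17 + 14 + 33 + 20 + 10 = 95; the blank must be 98 − 95 = 3.

d = 21, p = 38, m = 38, c = 3, z = 17, y = -2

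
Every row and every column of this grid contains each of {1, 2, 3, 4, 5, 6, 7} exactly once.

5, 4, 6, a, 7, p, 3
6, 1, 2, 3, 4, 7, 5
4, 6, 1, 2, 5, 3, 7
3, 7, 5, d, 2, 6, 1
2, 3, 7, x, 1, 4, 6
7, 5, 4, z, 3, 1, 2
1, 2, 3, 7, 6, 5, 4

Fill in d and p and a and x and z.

d = 4, p = 2, a = 1, x = 5, z = 6

At (row 5, col 4): row 5 already has {1, 2, 3, 4, 6, 7}, so the value is 5.
At (row 4, col 4): row 4 already has {1, 2, 3, 5, 6, 7}, so the value is 4.
At (row 1, col 6): column 6 already has {1, 3, 4, 5, 6, 7}, so the value is 2.
Cell (1,4): row 1 already has {2, 3, 4, 5, 6, 7} → 1.
At (row 6, col 4): row 6 already has {1, 2, 3, 4, 5, 7}, so the value is 6.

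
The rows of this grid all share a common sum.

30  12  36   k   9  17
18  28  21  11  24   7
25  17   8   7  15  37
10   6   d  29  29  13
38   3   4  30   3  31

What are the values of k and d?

The complete rows each total 109.
Row 1 is missing 109 − 104 = 5 (since 30 + 12 + 36 + 9 + 17 = 104).
Row 4 is missing 109 − 87 = 22 (since 10 + 6 + 29 + 29 + 13 = 87).

k = 5, d = 22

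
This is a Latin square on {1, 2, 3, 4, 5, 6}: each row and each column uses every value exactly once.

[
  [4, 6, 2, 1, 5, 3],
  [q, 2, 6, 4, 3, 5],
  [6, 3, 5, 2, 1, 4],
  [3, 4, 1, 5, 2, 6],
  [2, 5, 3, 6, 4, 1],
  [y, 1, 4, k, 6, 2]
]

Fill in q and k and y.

q = 1, k = 3, y = 5

Cell (6,4): column 4 already has {1, 2, 4, 5, 6} → 3.
For row 2, column 1: row 2 already has {2, 3, 4, 5, 6}; that leaves 1.
At (row 6, col 1): row 6 already has {1, 2, 3, 4, 6}, so the value is 5.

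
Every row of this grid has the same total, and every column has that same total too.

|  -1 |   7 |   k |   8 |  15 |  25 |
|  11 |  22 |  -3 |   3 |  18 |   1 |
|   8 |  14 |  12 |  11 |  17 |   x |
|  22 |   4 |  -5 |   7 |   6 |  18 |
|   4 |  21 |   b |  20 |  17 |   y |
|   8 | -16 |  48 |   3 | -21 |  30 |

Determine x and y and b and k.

x = -10, y = -12, b = 2, k = -2

Rows 2 and 4 both sum to 52, so that's the common total.
Row 3 has 8 + 14 + 12 + 11 + 17 = 62; the blank must be 52 − 62 = -10.
Column 6 has 25 + 1 − 10 + 18 + 30 = 64; the blank must be 52 − 64 = -12.
Row 5 has 4 + 21 + 20 + 17 − 12 = 50; the blank must be 52 − 50 = 2.
Row 1 has -1 + 7 + 8 + 15 + 25 = 54; the blank must be 52 − 54 = -2.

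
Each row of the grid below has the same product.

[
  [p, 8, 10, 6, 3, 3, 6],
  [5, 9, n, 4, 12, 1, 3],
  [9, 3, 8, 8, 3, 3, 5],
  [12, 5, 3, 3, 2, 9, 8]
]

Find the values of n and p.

Rows 3 and 4 each multiply to 77760, so every row has product 77760.
Row 2: 5×9×4×12×1×3 = 6480, so the missing entry is 77760 ÷ 6480 = 12.
Row 1: 8×10×6×3×3×6 = 25920, so the missing entry is 77760 ÷ 25920 = 3.

n = 12, p = 3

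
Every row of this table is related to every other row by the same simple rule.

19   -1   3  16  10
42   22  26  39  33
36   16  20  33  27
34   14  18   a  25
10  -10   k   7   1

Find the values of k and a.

k = -6, a = 31

The difference between any two rows is the same in every column — this is an addition table with the headers hidden.
Row 5 minus row 1 is 10 − 19 = -9, so its entry in column 3 is 3 + (-9) = -6.
Row 4 minus row 1 is 34 − 19 = 15, so its entry in column 4 is 16 + 15 = 31.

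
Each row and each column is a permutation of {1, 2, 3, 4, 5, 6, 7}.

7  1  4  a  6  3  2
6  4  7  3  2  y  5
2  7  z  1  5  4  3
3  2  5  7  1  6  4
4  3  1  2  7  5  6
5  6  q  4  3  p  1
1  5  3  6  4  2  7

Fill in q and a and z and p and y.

q = 2, a = 5, z = 6, p = 7, y = 1

For row 2, column 6: row 2 already has {2, 3, 4, 5, 6, 7}; that leaves 1.
For row 6, column 6: column 6 already has {1, 2, 3, 4, 5, 6}; that leaves 7.
For row 1, column 4: row 1 already has {1, 2, 3, 4, 6, 7}; that leaves 5.
For row 3, column 3: row 3 already has {1, 2, 3, 4, 5, 7}; that leaves 6.
Cell (6,3): row 6 already has {1, 3, 4, 5, 6, 7} → 2.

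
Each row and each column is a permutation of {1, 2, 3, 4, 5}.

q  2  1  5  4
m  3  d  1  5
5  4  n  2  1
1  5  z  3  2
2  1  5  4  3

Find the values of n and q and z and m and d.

At (row 1, col 1): row 1 already has {1, 2, 4, 5}, so the value is 3.
For row 3, column 3: row 3 already has {1, 2, 4, 5}; that leaves 3.
At (row 2, col 1): column 1 already has {1, 2, 3, 5}, so the value is 4.
Cell (2,3): row 2 already has {1, 3, 4, 5} → 2.
For row 4, column 3: row 4 already has {1, 2, 3, 5}; that leaves 4.

n = 3, q = 3, z = 4, m = 4, d = 2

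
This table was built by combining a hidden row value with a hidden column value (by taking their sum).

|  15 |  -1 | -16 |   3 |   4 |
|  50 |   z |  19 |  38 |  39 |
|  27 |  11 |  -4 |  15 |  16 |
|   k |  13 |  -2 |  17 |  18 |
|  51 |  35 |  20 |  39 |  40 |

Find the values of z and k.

z = 34, k = 29

The difference between any two rows is the same in every column — this is an addition table with the headers hidden.
Row 2 minus row 1 is 39 − 4 = 35, so its entry in column 2 is -1 + 35 = 34.
Row 4 minus row 1 is 18 − 4 = 14, so its entry in column 1 is 15 + 14 = 29.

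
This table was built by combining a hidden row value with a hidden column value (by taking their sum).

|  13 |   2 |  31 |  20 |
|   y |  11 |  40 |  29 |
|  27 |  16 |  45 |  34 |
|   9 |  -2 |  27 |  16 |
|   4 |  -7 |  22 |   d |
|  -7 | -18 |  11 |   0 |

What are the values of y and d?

The difference between any two rows is the same in every column — this is an addition table with the headers hidden.
Row 2 minus row 1 is 40 − 31 = 9, so its entry in column 1 is 13 + 9 = 22.
Row 5 minus row 1 is 22 − 31 = -9, so its entry in column 4 is 20 + (-9) = 11.

y = 22, d = 11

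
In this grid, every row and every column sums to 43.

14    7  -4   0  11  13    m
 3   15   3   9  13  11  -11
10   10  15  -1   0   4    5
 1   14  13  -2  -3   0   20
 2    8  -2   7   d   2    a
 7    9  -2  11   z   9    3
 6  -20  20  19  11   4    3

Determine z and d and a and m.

The known cells in row 6 total 37, leaving 43 − 37 = 6 for the blank.
The known cells in column 5 total 38, leaving 43 − 38 = 5 for the blank.
The known cells in row 5 total 22, leaving 43 − 22 = 21 for the blank.
The known cells in row 1 total 41, leaving 43 − 41 = 2 for the blank.

z = 6, d = 5, a = 21, m = 2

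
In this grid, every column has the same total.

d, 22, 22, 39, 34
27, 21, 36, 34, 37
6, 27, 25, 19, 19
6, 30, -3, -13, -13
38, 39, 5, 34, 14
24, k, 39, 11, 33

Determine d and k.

Column 3 sums to 124 and so does column 5; that's the common total.
In column 1 the known cells total 101, leaving 124 − 101 = 23.
In column 2 the known cells total 139, leaving 124 − 139 = -15.

d = 23, k = -15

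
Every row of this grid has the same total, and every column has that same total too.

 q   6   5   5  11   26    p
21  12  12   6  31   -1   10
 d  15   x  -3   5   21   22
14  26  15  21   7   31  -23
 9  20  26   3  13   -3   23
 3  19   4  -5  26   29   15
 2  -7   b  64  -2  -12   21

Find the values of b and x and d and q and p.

Rows 2 and 4 both sum to 91, so that's the common total.
The known cells in row 7 total 66, leaving 91 − 66 = 25 for the blank.
The known cells in column 7 total 68, leaving 91 − 68 = 23 for the blank.
The known cells in row 1 total 76, leaving 91 − 76 = 15 for the blank.
The known cells in column 1 total 64, leaving 91 − 64 = 27 for the blank.
The known cells in row 3 total 87, leaving 91 − 87 = 4 for the blank.

b = 25, x = 4, d = 27, q = 15, p = 23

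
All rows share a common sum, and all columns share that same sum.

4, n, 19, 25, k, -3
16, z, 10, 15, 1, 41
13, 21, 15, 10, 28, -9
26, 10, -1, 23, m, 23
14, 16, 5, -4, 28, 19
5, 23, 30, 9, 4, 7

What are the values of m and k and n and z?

Rows 3 and 5 both sum to 78, so that's the common total.
The known cells in row 2 total 83, leaving 78 − 83 = -5 for the blank.
The known cells in column 2 total 65, leaving 78 − 65 = 13 for the blank.
The known cells in row 1 total 58, leaving 78 − 58 = 20 for the blank.
The known cells in row 4 total 81, leaving 78 − 81 = -3 for the blank.

m = -3, k = 20, n = 13, z = -5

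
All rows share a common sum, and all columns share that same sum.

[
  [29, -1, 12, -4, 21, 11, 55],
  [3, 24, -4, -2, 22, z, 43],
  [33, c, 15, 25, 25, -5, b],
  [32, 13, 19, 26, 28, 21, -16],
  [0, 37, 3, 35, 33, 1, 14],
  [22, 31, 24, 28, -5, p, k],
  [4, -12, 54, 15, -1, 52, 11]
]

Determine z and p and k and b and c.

Rows 1 and 4 both sum to 123, so that's the common total.
Column 2 has -1 + 24 + 13 + 37 + 31 − 12 = 92; the blank must be 123 − 92 = 31.
Row 2 has 3 + 24 − 4 − 2 + 22 + 43 = 86; the blank must be 123 − 86 = 37.
Column 6 has 11 + 37 − 5 + 21 + 1 + 52 = 117; the blank must be 123 − 117 = 6.
Row 3 has 33 + 31 + 15 + 25 + 25 − 5 = 124; the blank must be 123 − 124 = -1.
Row 6 has 22 + 31 + 24 + 28 − 5 + 6 = 106; the blank must be 123 − 106 = 17.

z = 37, p = 6, k = 17, b = -1, c = 31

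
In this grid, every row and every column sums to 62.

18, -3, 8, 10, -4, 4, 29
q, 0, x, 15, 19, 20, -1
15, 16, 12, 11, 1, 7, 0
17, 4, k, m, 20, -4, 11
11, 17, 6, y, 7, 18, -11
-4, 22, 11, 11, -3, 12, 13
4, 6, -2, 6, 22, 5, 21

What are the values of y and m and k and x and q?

The known cells in row 5 total 48, leaving 62 − 48 = 14 for the blank.
The known cells in column 4 total 67, leaving 62 − 67 = -5 for the blank.
The known cells in column 1 total 61, leaving 62 − 61 = 1 for the blank.
The known cells in row 2 total 54, leaving 62 − 54 = 8 for the blank.
The known cells in row 4 total 43, leaving 62 − 43 = 19 for the blank.

y = 14, m = -5, k = 19, x = 8, q = 1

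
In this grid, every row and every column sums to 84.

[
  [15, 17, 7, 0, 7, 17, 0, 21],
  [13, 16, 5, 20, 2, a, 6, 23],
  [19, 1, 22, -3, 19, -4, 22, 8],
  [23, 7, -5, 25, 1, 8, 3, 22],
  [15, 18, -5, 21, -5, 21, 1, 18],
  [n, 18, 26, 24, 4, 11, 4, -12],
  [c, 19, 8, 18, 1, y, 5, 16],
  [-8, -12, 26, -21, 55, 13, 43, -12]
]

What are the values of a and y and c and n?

a = -1, y = 19, c = -2, n = 9

The known cells in row 6 total 75, leaving 84 − 75 = 9 for the blank.
The known cells in column 1 total 86, leaving 84 − 86 = -2 for the blank.
The known cells in row 7 total 65, leaving 84 − 65 = 19 for the blank.
The known cells in row 2 total 85, leaving 84 − 85 = -1 for the blank.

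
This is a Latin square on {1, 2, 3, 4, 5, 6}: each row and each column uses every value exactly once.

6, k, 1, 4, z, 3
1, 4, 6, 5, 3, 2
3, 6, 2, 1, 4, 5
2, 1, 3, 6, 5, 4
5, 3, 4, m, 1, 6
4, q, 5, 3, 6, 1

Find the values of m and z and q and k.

Cell (1,5): column 5 already has {1, 3, 4, 5, 6} → 2.
For row 1, column 2: row 1 already has {1, 2, 3, 4, 6}; that leaves 5.
Cell (6,2): row 6 already has {1, 3, 4, 5, 6} → 2.
Cell (5,4): row 5 already has {1, 3, 4, 5, 6} → 2.

m = 2, z = 2, q = 2, k = 5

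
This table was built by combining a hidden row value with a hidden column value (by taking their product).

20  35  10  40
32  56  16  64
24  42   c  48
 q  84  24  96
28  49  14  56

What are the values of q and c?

Each row is a constant multiple of every other row — this is a multiplication table with the headers hidden.
Row 4 is 96/40 = 12/5 times row 1, so its entry in column 1 is 20 × 12/5 = 48.
Row 3 is 48/40 = 6/5 times row 1, so its entry in column 3 is 10 × 6/5 = 12.

q = 48, c = 12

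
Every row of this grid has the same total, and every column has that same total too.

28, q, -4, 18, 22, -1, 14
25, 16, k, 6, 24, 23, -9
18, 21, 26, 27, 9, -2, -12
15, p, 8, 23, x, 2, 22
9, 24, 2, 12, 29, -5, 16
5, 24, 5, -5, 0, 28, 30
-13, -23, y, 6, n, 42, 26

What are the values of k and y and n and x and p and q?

k = 2, y = 48, n = 1, x = 2, p = 15, q = 10

Rows 3 and 5 both sum to 87, so that's the common total.
Row 1: 28 − 4 + 18 + 22 − 1 + 14 = 77, so its missing entry is 87 − 77 = 10.
Row 2: 25 + 16 + 6 + 24 + 23 − 9 = 85, so its missing entry is 87 − 85 = 2.
Column 3: -4 + 2 + 26 + 8 + 2 + 5 = 39, so its missing entry is 87 − 39 = 48.
Column 2: 10 + 16 + 21 + 24 + 24 − 23 = 72, so its missing entry is 87 − 72 = 15.
Row 4: 15 + 15 + 8 + 23 + 2 + 22 = 85, so its missing entry is 87 − 85 = 2.
Row 7: -13 − 23 + 48 + 6 + 42 + 26 = 86, so its missing entry is 87 − 86 = 1.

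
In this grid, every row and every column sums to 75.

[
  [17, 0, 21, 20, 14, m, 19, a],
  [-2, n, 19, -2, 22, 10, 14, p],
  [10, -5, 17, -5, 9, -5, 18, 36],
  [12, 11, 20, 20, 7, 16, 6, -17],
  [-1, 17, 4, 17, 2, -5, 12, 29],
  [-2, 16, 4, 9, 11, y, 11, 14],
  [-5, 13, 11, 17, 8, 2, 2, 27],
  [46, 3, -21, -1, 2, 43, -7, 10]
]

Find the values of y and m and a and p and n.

The known cells in row 6 total 63, leaving 75 − 63 = 12 for the blank.
The known cells in column 2 total 55, leaving 75 − 55 = 20 for the blank.
The known cells in row 2 total 81, leaving 75 − 81 = -6 for the blank.
The known cells in column 8 total 93, leaving 75 − 93 = -18 for the blank.
The known cells in row 1 total 73, leaving 75 − 73 = 2 for the blank.

y = 12, m = 2, a = -18, p = -6, n = 20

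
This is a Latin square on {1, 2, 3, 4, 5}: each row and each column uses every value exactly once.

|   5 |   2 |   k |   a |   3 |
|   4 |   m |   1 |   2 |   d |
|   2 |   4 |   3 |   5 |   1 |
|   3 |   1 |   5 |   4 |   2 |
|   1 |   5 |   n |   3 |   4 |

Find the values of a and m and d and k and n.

a = 1, m = 3, d = 5, k = 4, n = 2

Cell (2,2): column 2 already has {1, 2, 4, 5} → 3.
At (row 1, col 4): column 4 already has {2, 3, 4, 5}, so the value is 1.
For row 5, column 3: row 5 already has {1, 3, 4, 5}; that leaves 2.
For row 2, column 5: row 2 already has {1, 2, 3, 4}; that leaves 5.
Cell (1,3): row 1 already has {1, 2, 3, 5} → 4.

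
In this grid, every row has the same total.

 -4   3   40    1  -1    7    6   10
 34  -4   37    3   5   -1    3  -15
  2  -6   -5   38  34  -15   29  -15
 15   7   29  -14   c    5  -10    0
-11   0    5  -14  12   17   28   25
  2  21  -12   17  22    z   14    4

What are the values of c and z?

The complete rows each total 62.
Row 4 is missing 62 − 32 = 30 (since 15 + 7 + 29 − 14 + 5 − 10 + 0 = 32).
Row 6 is missing 62 − 68 = -6 (since 2 + 21 − 12 + 17 + 22 + 14 + 4 = 68).

c = 30, z = -6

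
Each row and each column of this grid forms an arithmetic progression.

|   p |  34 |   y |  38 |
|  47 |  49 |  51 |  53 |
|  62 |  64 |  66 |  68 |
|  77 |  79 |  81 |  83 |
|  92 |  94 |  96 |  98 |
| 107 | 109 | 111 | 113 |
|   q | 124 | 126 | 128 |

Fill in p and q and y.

Along each row the entries change by 2 per step; down each column they change by 15.
Row 1: from 34 at column 2, stepping by 2 to column 1 gives 32.
Row 7: from 124 at column 2, stepping by 2 to column 1 gives 122.
Row 1: from 34 at column 2, stepping by 2 to column 3 gives 36.

p = 32, q = 122, y = 36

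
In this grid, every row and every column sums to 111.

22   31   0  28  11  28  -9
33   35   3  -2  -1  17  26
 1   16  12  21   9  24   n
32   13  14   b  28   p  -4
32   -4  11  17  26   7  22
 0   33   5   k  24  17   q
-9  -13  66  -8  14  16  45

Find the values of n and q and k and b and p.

Row 3 has 1 + 16 + 12 + 21 + 9 + 24 = 83; the blank must be 111 − 83 = 28.
Column 7 has -9 + 26 + 28 − 4 + 22 + 45 = 108; the blank must be 111 − 108 = 3.
Row 6 has 0 + 33 + 5 + 24 + 17 + 3 = 82; the blank must be 111 − 82 = 29.
Column 4 has 28 − 2 + 21 + 17 + 29 − 8 = 85; the blank must be 111 − 85 = 26.
Row 4 has 32 + 13 + 14 + 26 + 28 − 4 = 109; the blank must be 111 − 109 = 2.

n = 28, q = 3, k = 29, b = 26, p = 2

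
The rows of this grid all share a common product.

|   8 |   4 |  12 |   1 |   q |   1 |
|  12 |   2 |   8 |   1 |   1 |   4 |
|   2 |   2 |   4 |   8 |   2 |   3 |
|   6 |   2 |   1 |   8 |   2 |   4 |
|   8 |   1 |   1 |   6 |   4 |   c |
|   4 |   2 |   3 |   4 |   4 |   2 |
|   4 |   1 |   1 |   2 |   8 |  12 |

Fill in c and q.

Rows 3 and 4 each multiply to 768, so every row has product 768.
Row 5: 8×1×1×6×4 = 192, so the missing entry is 768 ÷ 192 = 4.
Row 1: 8×4×12×1×1 = 384, so the missing entry is 768 ÷ 384 = 2.

c = 4, q = 2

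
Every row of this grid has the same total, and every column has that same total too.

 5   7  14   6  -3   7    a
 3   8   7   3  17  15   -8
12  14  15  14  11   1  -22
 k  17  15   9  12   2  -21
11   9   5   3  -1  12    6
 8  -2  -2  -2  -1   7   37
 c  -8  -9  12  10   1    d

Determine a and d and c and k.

Rows 2 and 3 both sum to 45, so that's the common total.
Row 4 has 17 + 15 + 9 + 12 + 2 − 21 = 34; the blank must be 45 − 34 = 11.
Column 1 has 5 + 3 + 12 + 11 + 11 + 8 = 50; the blank must be 45 − 50 = -5.
Row 7 has -5 − 8 − 9 + 12 + 10 + 1 = 1; the blank must be 45 − 1 = 44.
Row 1 has 5 + 7 + 14 + 6 − 3 + 7 = 36; the blank must be 45 − 36 = 9.

a = 9, d = 44, c = -5, k = 11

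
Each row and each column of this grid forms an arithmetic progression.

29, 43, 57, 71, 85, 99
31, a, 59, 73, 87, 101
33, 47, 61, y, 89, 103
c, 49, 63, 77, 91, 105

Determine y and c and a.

Along each row the entries change by 14 per step; down each column they change by 2.
Row 3: from 33 at column 1, stepping by 14 to column 4 gives 75.
Row 4: from 49 at column 2, stepping by 14 to column 1 gives 35.
Row 2: from 31 at column 1, stepping by 14 to column 2 gives 45.

y = 75, c = 35, a = 45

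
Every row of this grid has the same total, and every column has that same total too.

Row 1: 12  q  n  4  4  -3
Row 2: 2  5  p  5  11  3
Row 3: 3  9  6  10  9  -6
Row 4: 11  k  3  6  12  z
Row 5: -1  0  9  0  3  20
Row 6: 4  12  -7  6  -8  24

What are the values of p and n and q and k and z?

Rows 3 and 5 both sum to 31, so that's the common total.
The known cells in row 2 total 26, leaving 31 − 26 = 5 for the blank.
The known cells in column 3 total 16, leaving 31 − 16 = 15 for the blank.
The known cells in row 1 total 32, leaving 31 − 32 = -1 for the blank.
The known cells in column 2 total 25, leaving 31 − 25 = 6 for the blank.
The known cells in row 4 total 38, leaving 31 − 38 = -7 for the blank.

p = 5, n = 15, q = -1, k = 6, z = -7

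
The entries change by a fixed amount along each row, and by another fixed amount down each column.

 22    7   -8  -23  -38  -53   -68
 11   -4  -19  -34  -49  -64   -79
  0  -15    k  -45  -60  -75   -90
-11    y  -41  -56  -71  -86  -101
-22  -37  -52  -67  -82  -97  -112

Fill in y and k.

y = -26, k = -30

Along each row the entries change by -15 per step; down each column they change by -11.
Row 4: from -11 at column 1, stepping by -15 to column 2 gives -26.
Row 3: from 0 at column 1, stepping by -15 to column 3 gives -30.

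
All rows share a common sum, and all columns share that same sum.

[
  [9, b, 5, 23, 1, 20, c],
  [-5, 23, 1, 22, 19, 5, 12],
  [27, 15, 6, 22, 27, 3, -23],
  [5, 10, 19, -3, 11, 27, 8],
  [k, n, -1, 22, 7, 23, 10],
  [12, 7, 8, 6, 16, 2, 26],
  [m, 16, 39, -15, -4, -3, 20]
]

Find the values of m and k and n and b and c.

Rows 2 and 3 both sum to 77, so that's the common total.
Column 7: 12 − 23 + 8 + 10 + 26 + 20 = 53, so its missing entry is 77 − 53 = 24.
Row 1: 9 + 5 + 23 + 1 + 20 + 24 = 82, so its missing entry is 77 − 82 = -5.
Row 7: 16 + 39 − 15 − 4 − 3 + 20 = 53, so its missing entry is 77 − 53 = 24.
Column 1: 9 − 5 + 27 + 5 + 12 + 24 = 72, so its missing entry is 77 − 72 = 5.
Row 5: 5 − 1 + 22 + 7 + 23 + 10 = 66, so its missing entry is 77 − 66 = 11.

m = 24, k = 5, n = 11, b = -5, c = 24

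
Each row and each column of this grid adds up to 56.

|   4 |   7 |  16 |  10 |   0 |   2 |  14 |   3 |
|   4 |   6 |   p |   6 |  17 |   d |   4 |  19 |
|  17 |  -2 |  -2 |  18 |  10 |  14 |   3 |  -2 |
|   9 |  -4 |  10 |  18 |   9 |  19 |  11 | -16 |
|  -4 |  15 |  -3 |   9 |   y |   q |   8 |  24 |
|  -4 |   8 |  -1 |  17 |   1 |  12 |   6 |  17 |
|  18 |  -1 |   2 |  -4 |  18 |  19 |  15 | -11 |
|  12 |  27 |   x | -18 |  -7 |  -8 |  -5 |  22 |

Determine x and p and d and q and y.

x = 33, p = 1, d = -1, q = -1, y = 8

The known cells in column 5 total 48, leaving 56 − 48 = 8 for the blank.
The known cells in row 5 total 57, leaving 56 − 57 = -1 for the blank.
The known cells in column 6 total 57, leaving 56 − 57 = -1 for the blank.
The known cells in row 2 total 55, leaving 56 − 55 = 1 for the blank.
The known cells in row 8 total 23, leaving 56 − 23 = 33 for the blank.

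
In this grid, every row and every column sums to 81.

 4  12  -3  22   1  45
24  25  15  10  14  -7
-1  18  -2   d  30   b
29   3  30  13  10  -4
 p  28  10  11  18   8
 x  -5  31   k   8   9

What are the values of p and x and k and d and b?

p = 6, x = 19, k = 19, d = 6, b = 30

Row 5: 28 + 10 + 11 + 18 + 8 = 75, so its missing entry is 81 − 75 = 6.
Column 1: 4 + 24 − 1 + 29 + 6 = 62, so its missing entry is 81 − 62 = 19.
Row 6: 19 − 5 + 31 + 8 + 9 = 62, so its missing entry is 81 − 62 = 19.
Column 4: 22 + 10 + 13 + 11 + 19 = 75, so its missing entry is 81 − 75 = 6.
Row 3: -1 + 18 − 2 + 6 + 30 = 51, so its missing entry is 81 − 51 = 30.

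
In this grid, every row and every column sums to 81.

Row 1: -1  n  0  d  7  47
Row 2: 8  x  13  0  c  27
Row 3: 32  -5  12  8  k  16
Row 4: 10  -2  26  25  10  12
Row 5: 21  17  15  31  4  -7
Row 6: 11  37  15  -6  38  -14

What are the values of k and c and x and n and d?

The known cells in row 3 total 63, leaving 81 − 63 = 18 for the blank.
The known cells in column 4 total 58, leaving 81 − 58 = 23 for the blank.
The known cells in row 1 total 76, leaving 81 − 76 = 5 for the blank.
The known cells in column 2 total 52, leaving 81 − 52 = 29 for the blank.
The known cells in row 2 total 77, leaving 81 − 77 = 4 for the blank.

k = 18, c = 4, x = 29, n = 5, d = 23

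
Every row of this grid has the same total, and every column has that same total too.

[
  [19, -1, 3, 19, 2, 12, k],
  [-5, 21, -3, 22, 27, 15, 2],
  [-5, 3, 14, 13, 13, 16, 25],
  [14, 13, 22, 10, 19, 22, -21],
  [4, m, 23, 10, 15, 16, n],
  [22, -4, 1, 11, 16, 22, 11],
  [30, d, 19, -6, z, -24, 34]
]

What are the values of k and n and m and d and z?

Rows 2 and 3 both sum to 79, so that's the common total.
Column 5: 2 + 27 + 13 + 19 + 15 + 16 = 92, so its missing entry is 79 − 92 = -13.
Row 7: 30 + 19 − 6 − 13 − 24 + 34 = 40, so its missing entry is 79 − 40 = 39.
Row 1: 19 − 1 + 3 + 19 + 2 + 12 = 54, so its missing entry is 79 − 54 = 25.
Column 7: 25 + 2 + 25 − 21 + 11 + 34 = 76, so its missing entry is 79 − 76 = 3.
Row 5: 4 + 23 + 10 + 15 + 16 + 3 = 71, so its missing entry is 79 − 71 = 8.

k = 25, n = 3, m = 8, d = 39, z = -13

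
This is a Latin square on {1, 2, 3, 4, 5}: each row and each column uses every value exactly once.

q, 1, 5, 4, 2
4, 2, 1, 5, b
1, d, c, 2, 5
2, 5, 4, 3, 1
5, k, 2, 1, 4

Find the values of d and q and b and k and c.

d = 4, q = 3, b = 3, k = 3, c = 3

For row 1, column 1: row 1 already has {1, 2, 4, 5}; that leaves 3.
For row 2, column 5: row 2 already has {1, 2, 4, 5}; that leaves 3.
For row 3, column 3: column 3 already has {1, 2, 4, 5}; that leaves 3.
At (row 3, col 2): row 3 already has {1, 2, 3, 5}, so the value is 4.
Cell (5,2): row 5 already has {1, 2, 4, 5} → 3.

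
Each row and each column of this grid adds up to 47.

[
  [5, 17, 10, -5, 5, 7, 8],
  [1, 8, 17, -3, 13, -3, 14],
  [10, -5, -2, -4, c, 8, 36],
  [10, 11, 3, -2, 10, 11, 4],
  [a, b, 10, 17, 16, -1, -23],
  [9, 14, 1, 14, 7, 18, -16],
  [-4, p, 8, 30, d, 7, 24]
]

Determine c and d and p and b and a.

Row 3: 10 − 5 − 2 − 4 + 8 + 36 = 43, so its missing entry is 47 − 43 = 4.
Column 1: 5 + 1 + 10 + 10 + 9 − 4 = 31, so its missing entry is 47 − 31 = 16.
Column 5: 5 + 13 + 4 + 10 + 16 + 7 = 55, so its missing entry is 47 − 55 = -8.
Row 7: -4 + 8 + 30 − 8 + 7 + 24 = 57, so its missing entry is 47 − 57 = -10.
Row 5: 16 + 10 + 17 + 16 − 1 − 23 = 35, so its missing entry is 47 − 35 = 12.

c = 4, d = -8, p = -10, b = 12, a = 16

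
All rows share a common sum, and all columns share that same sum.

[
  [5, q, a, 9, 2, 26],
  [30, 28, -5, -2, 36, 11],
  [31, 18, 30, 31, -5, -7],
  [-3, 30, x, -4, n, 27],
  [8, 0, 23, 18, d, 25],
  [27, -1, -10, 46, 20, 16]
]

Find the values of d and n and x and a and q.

Rows 2 and 3 both sum to 98, so that's the common total.
Row 5: 8 + 0 + 23 + 18 + 25 = 74, so its missing entry is 98 − 74 = 24.
Column 2: 28 + 18 + 30 + 0 − 1 = 75, so its missing entry is 98 − 75 = 23.
Column 5: 2 + 36 − 5 + 24 + 20 = 77, so its missing entry is 98 − 77 = 21.
Row 1: 5 + 23 + 9 + 2 + 26 = 65, so its missing entry is 98 − 65 = 33.
Row 4: -3 + 30 − 4 + 21 + 27 = 71, so its missing entry is 98 − 71 = 27.

d = 24, n = 21, x = 27, a = 33, q = 23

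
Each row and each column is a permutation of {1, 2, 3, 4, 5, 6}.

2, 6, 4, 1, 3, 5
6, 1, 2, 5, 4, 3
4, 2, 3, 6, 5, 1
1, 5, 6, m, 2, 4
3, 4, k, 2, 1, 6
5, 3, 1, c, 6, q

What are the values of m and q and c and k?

For row 6, column 6: column 6 already has {1, 3, 4, 5, 6}; that leaves 2.
At (row 6, col 4): row 6 already has {1, 2, 3, 5, 6}, so the value is 4.
For row 4, column 4: row 4 already has {1, 2, 4, 5, 6}; that leaves 3.
Cell (5,3): row 5 already has {1, 2, 3, 4, 6} → 5.

m = 3, q = 2, c = 4, k = 5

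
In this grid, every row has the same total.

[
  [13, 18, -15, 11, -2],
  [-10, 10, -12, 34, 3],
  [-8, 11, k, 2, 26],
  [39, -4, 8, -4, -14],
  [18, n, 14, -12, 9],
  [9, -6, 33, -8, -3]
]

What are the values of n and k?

n = -4, k = -6

The complete rows each total 25.
Row 5 is missing 25 − 29 = -4 (since 18 + 14 − 12 + 9 = 29).
Row 3 is missing 25 − 31 = -6 (since -8 + 11 + 2 + 26 = 31).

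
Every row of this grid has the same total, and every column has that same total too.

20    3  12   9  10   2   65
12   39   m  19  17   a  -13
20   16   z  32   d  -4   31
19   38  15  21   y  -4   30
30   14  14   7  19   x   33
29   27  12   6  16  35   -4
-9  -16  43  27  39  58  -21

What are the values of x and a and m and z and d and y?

x = 4, a = 30, m = 17, z = 8, d = 18, y = 2

Rows 1 and 6 both sum to 121, so that's the common total.
The known cells in row 4 total 119, leaving 121 − 119 = 2 for the blank.
The known cells in column 5 total 103, leaving 121 − 103 = 18 for the blank.
The known cells in row 5 total 117, leaving 121 − 117 = 4 for the blank.
The known cells in column 6 total 91, leaving 121 − 91 = 30 for the blank.
The known cells in row 2 total 104, leaving 121 − 104 = 17 for the blank.
The known cells in row 3 total 113, leaving 121 − 113 = 8 for the blank.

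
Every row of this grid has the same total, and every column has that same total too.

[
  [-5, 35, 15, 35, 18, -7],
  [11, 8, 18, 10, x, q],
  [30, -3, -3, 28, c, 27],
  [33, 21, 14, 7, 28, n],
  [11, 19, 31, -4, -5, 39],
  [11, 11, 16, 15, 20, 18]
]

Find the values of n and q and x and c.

Rows 1 and 5 both sum to 91, so that's the common total.
The known cells in row 3 total 79, leaving 91 − 79 = 12 for the blank.
The known cells in column 5 total 73, leaving 91 − 73 = 18 for the blank.
The known cells in row 4 total 103, leaving 91 − 103 = -12 for the blank.
The known cells in row 2 total 65, leaving 91 − 65 = 26 for the blank.

n = -12, q = 26, x = 18, c = 12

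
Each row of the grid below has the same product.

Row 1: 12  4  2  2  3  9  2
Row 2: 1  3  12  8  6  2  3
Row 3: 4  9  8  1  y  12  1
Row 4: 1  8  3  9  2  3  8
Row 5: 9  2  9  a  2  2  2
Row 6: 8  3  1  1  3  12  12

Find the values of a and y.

a = 8, y = 3

Rows 1 and 2 each multiply to 10368, so every row has product 10368.
Row 5: 9×2×9×2×2×2 = 1296, so the missing entry is 10368 ÷ 1296 = 8.
Row 3: 4×9×8×1×12×1 = 3456, so the missing entry is 10368 ÷ 3456 = 3.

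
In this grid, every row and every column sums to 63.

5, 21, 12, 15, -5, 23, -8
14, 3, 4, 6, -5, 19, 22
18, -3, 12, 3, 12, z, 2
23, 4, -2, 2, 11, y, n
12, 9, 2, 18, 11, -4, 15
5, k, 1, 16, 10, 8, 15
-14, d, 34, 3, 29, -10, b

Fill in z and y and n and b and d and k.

z = 19, y = 8, n = 17, b = 0, d = 21, k = 8

Row 6: 5 + 1 + 16 + 10 + 8 + 15 = 55, so its missing entry is 63 − 55 = 8.
Column 2: 21 + 3 − 3 + 4 + 9 + 8 = 42, so its missing entry is 63 − 42 = 21.
Row 7: -14 + 21 + 34 + 3 + 29 − 10 = 63, so its missing entry is 63 − 63 = 0.
Column 7: -8 + 22 + 2 + 15 + 15 + 0 = 46, so its missing entry is 63 − 46 = 17.
Row 3: 18 − 3 + 12 + 3 + 12 + 2 = 44, so its missing entry is 63 − 44 = 19.
Row 4: 23 + 4 − 2 + 2 + 11 + 17 = 55, so its missing entry is 63 − 55 = 8.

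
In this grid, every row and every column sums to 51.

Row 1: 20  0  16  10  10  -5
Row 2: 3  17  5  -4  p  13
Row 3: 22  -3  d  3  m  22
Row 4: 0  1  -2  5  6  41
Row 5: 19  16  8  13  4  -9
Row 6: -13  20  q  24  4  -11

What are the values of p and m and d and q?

Row 6: -13 + 20 + 24 + 4 − 11 = 24, so its missing entry is 51 − 24 = 27.
Row 2: 3 + 17 + 5 − 4 + 13 = 34, so its missing entry is 51 − 34 = 17.
Column 5: 10 + 17 + 6 + 4 + 4 = 41, so its missing entry is 51 − 41 = 10.
Row 3: 22 − 3 + 3 + 10 + 22 = 54, so its missing entry is 51 − 54 = -3.

p = 17, m = 10, d = -3, q = 27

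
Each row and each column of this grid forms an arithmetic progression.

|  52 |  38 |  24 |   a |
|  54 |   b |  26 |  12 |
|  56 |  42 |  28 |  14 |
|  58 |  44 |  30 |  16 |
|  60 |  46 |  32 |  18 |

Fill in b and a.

Along each row the entries change by -14 per step; down each column they change by 2.
Row 2: from 54 at column 1, stepping by -14 to column 2 gives 40.
Row 1: from 52 at column 1, stepping by -14 to column 4 gives 10.

b = 40, a = 10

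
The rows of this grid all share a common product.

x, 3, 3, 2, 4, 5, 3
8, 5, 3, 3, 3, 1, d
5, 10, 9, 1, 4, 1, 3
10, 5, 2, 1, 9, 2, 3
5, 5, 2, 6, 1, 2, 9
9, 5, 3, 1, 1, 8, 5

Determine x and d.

x = 5, d = 5

Rows 3 and 5 each multiply to 5400, so every row has product 5400.
Row 1: 3×3×2×4×5×3 = 1080, so the missing entry is 5400 ÷ 1080 = 5.
Row 2: 8×5×3×3×3×1 = 1080, so the missing entry is 5400 ÷ 1080 = 5.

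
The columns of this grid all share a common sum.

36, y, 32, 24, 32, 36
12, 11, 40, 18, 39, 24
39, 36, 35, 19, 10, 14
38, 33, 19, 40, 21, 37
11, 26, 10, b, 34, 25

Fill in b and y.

Columns 5 and 6 both add up to 136, so every column sums to 136.
Column 4: 24 + 18 + 19 + 40 = 101, so the missing entry is 136 − 101 = 35.
Column 2: 11 + 36 + 33 + 26 = 106, so the missing entry is 136 − 106 = 30.

b = 35, y = 30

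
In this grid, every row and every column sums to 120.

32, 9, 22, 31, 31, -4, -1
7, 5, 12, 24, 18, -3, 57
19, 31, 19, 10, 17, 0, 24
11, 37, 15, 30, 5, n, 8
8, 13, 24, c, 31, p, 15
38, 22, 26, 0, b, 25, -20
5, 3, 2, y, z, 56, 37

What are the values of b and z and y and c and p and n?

The known cells in row 6 total 91, leaving 120 − 91 = 29 for the blank.
The known cells in column 5 total 131, leaving 120 − 131 = -11 for the blank.
The known cells in row 7 total 92, leaving 120 − 92 = 28 for the blank.
The known cells in column 4 total 123, leaving 120 − 123 = -3 for the blank.
The known cells in row 5 total 88, leaving 120 − 88 = 32 for the blank.
The known cells in row 4 total 106, leaving 120 − 106 = 14 for the blank.

b = 29, z = -11, y = 28, c = -3, p = 32, n = 14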